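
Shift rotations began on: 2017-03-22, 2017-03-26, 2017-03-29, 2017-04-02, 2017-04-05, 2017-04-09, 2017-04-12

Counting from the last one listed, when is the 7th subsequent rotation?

Gaps: 4, 3, 4, 3, 4, 3 days — not constant, but cyclic with period 2.
The events fall on every Wednesday and Sunday.
Next Sunday: 2017-04-16.
The following Wednesday is 2017-04-19.
The following Sunday is 2017-04-23.
The following Wednesday is 2017-04-26.
The following Sunday is 2017-04-30.
The following Wednesday is 2017-05-03.
The following Sunday is 2017-05-07.

2017-05-07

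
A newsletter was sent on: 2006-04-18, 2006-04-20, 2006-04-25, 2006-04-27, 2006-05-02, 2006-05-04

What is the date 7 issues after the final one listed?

2006-05-30

Gaps: 2, 5, 2, 5, 2 days — not constant, but cyclic with period 2.
The events fall on every Tuesday and Thursday.
The following Tuesday is 2006-05-09.
The following Thursday is 2006-05-11.
Next Tuesday: 2006-05-16.
The following Thursday is 2006-05-18.
The following Tuesday is 2006-05-23.
The following Thursday is 2006-05-25.
Next Tuesday: 2006-05-30.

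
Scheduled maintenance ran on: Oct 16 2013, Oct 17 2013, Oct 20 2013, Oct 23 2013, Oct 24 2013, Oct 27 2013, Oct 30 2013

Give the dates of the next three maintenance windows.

Gaps: 1, 3, 3, 1, 3, 3 days — not constant, but cyclic with period 3.
The events fall on every Wednesday, Thursday and Sunday.
Next Thursday: Oct 31 2013.
The following Sunday is Nov 3 2013.
Next Wednesday: Nov 6 2013.

Oct 31 2013, Nov 3 2013, Nov 6 2013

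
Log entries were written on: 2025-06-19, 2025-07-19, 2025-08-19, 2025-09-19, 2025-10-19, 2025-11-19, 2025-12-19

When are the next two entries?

Gaps: 30, 31, 31, 30, 31, 30 days — not constant. Every event is on the 19th of the month.
Pattern: the 19th of each month.
January 2026: 2026-01-19.
Next: February 2026 → 2026-02-19.

2026-01-19, 2026-02-19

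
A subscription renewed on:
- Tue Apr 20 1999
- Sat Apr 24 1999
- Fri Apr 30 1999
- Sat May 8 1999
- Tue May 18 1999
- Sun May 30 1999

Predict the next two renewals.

Sun Jun 13 1999, Tue Jun 29 1999

The spacing grows by 2 each time: 4, 6, 8, 10, 12 days.
Next gap: 14 days. Sun May 30 1999 + 14 days = Sun Jun 13 1999.
Next gap: 16 days. Sun Jun 13 1999 + 16 days = Tue Jun 29 1999.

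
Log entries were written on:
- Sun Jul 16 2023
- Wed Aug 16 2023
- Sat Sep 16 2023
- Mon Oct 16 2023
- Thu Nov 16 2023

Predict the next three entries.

Each date is the 16th; the gaps (31, 31, 30, 31) track the month lengths.
The rule is the 16th of each month.
December 2023: Sat Dec 16 2023.
Next: January 2024 → Tue Jan 16 2024.
February 2024: Fri Feb 16 2024.

Sat Dec 16 2023, Tue Jan 16 2024, Fri Feb 16 2024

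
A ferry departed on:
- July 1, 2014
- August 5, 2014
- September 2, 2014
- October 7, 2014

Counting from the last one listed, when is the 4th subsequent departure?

Gaps: 35, 28, 35 days — a mix of 28 and 35. Every date is a Tuesday.
Each is the 1st Tuesday of its month.
1st Tuesday of November 2014: November 4, 2014.
December 2014 — 1st Tuesday is December 2, 2014.
January 2015 — 1st Tuesday is January 6, 2015.
February 2015 — 1st Tuesday is February 3, 2015.

February 3, 2015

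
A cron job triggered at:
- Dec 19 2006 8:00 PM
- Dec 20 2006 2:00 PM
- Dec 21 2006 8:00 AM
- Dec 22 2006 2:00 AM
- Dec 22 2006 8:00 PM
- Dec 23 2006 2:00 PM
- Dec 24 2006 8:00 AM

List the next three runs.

Dec 25 2006 2:00 AM, Dec 25 2006 8:00 PM, Dec 26 2006 2:00 PM

The interval is a steady 18 hours (18, 18, 18, 18, 18, 18).
Dec 24 2006 8:00 AM + 18 h = Dec 25 2006 2:00 AM.
Dec 25 2006 2:00 AM + 18 h = Dec 25 2006 8:00 PM.
Dec 25 2006 8:00 PM + 18 h = Dec 26 2006 2:00 PM.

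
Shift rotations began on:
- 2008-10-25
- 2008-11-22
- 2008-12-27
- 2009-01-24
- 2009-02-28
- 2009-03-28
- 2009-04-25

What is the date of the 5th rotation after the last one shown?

Gaps: 28, 35, 28, 35, 28, 28 days — a mix of 28 and 35. Every date is a Saturday.
Each is the 4th Saturday of its month.
May 2009 — 4th Saturday is 2009-05-23.
4th Saturday of June 2009: 2009-06-27.
4th Saturday of July 2009: 2009-07-25.
4th Saturday of August 2009: 2009-08-22.
4th Saturday of September 2009: 2009-09-26.

2009-09-26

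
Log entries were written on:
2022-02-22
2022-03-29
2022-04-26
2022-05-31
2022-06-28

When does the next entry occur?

2022-07-26

Every date is a Tuesday; gaps 35, 28, 35, 28 days.
Each is the last Tuesday of its month (at least one falls on the 29th or later, ruling out '4th Tuesday').
Last Tuesday of July 2022: 2022-07-26.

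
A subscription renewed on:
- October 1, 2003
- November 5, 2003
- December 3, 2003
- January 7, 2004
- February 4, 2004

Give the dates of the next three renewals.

Gaps: 35, 28, 35, 28 days — a mix of 28 and 35. Every date is a Wednesday.
Each is the 1st Wednesday of its month.
1st Wednesday of March 2004: March 3, 2004.
1st Wednesday of April 2004: April 7, 2004.
May 2004 — 1st Wednesday is May 5, 2004.

March 3, 2004; April 7, 2004; May 5, 2004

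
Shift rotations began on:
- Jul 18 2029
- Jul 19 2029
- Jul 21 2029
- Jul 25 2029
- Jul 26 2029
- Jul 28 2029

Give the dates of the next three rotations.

The gap pattern 1, 2, 4, 1, 2 repeats every 3 events.
These are the Wednesdays, Thursdays and Saturdays of each week.
The following Wednesday is Aug 1 2029.
Next Thursday: Aug 2 2029.
The following Saturday is Aug 4 2029.

Aug 1 2029, Aug 2 2029, Aug 4 2029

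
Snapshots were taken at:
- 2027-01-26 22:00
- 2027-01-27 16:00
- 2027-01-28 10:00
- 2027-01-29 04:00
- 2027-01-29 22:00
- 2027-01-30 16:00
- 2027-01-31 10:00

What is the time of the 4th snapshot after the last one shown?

2027-02-03 10:00

The interval is a steady 18 hours (18, 18, 18, 18, 18, 18).
2027-01-31 10:00 + 18 h = 2027-02-01 04:00.
2027-02-01 04:00 + 18 h = 2027-02-01 22:00.
2027-02-01 22:00 + 18 h = 2027-02-02 16:00.
2027-02-02 16:00 + 18 h = 2027-02-03 10:00.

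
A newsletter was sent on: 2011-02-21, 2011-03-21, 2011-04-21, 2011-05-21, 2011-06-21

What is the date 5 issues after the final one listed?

Each date is the 21st; the gaps (28, 31, 30, 31) track the month lengths.
The rule is the 21st of each month.
Next: July 2011 → 2011-07-21.
August 2011: 2011-08-21.
September 2011: 2011-09-21.
October 2011: 2011-10-21.
November 2011: 2011-11-21.

2011-11-21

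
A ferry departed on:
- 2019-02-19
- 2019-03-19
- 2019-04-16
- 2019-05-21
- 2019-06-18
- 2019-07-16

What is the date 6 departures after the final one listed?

These are Tuesdays at 28- or 35-day spacing (28, 28, 35, 28, 28).
The pattern: 3rd Tuesday of the month.
3rd Tuesday of August 2019: 2019-08-20.
September 2019 — 3rd Tuesday is 2019-09-17.
October 2019 — 3rd Tuesday is 2019-10-15.
3rd Tuesday of November 2019: 2019-11-19.
3rd Tuesday of December 2019: 2019-12-17.
January 2020 — 3rd Tuesday is 2020-01-21.

2020-01-21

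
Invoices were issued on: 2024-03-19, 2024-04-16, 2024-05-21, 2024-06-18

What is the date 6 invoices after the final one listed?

2024-12-17

All dates are Tuesdays, 28, 35, 28 days apart.
Specifically, the 3rd Tuesday of each month.
July 2024 — 3rd Tuesday is 2024-07-16.
August 2024 — 3rd Tuesday is 2024-08-20.
September 2024 — 3rd Tuesday is 2024-09-17.
October 2024 — 3rd Tuesday is 2024-10-15.
November 2024 — 3rd Tuesday is 2024-11-19.
December 2024 — 3rd Tuesday is 2024-12-17.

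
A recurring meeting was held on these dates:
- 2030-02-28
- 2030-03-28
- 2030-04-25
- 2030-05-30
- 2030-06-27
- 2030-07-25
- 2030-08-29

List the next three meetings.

These are Thursdays with 28, 28, 35, 28, 28, 35-day gaps.
Each is the final Thursday of its month — 2030-05-30 is past the 28th, so '4th Thursday' doesn't fit.
Last Thursday of September 2030: 2030-09-26.
October 2030 ends with Thursday 2030-10-31.
November 2030 ends with Thursday 2030-11-28.

2030-09-26, 2030-10-31, 2030-11-28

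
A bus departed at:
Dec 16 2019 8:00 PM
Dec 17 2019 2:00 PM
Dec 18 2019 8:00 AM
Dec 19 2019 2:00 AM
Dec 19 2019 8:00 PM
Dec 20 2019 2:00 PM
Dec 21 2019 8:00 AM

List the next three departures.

Dec 22 2019 2:00 AM, Dec 22 2019 8:00 PM, Dec 23 2019 2:00 PM

Spacing: 18, 18, 18, 18, 18, 18 h — constant 18 h.
Dec 21 2019 8:00 AM + 18 h = Dec 22 2019 2:00 AM.
Dec 22 2019 2:00 AM + 18 h = Dec 22 2019 8:00 PM.
Dec 22 2019 8:00 PM + 18 h = Dec 23 2019 2:00 PM.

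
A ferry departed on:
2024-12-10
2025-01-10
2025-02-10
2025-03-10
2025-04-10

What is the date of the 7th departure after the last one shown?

2025-11-10

The day-of-month is always 10 (31, 31, 28, 31 days between events).
So this recurs on the 10th of each month.
May 2025: 2025-05-10.
Next: June 2025 → 2025-06-10.
July 2025: 2025-07-10.
August 2025: 2025-08-10.
September 2025: 2025-09-10.
Next: October 2025 → 2025-10-10.
November 2025: 2025-11-10.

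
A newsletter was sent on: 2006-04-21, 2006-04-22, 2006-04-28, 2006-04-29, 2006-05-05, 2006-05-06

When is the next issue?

2006-05-12

Gaps: 1, 6, 1, 6, 1 days — not constant, but cyclic with period 2.
The events fall on every Friday and Saturday.
The following Friday is 2006-05-12.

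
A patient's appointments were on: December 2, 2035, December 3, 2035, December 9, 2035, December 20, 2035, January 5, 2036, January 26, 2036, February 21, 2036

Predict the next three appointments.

March 23, 2036; April 28, 2036; June 8, 2036

Intervals are 1, 6, 11, 16, 21, 26 days — an arithmetic progression with common difference 5.
Next gap: 31 days. February 21, 2036 + 31 days = March 23, 2036.
Next gap: 36 days. March 23, 2036 + 36 days = April 28, 2036.
Next gap: 41 days. April 28, 2036 + 41 days = June 8, 2036.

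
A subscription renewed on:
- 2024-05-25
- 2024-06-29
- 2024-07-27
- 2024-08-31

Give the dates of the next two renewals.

2024-09-28, 2024-10-26

Every date is a Saturday; gaps 35, 28, 35 days.
Each is the last Saturday of its month (at least one falls on the 29th or later, ruling out '4th Saturday').
Last Saturday of September 2024: 2024-09-28.
Last Saturday of October 2024: 2024-10-26.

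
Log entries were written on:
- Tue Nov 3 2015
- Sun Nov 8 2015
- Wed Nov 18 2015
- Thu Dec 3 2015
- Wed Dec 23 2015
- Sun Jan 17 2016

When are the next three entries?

Gaps: 5, 10, 15, 20, 25 days — each gap is 5 larger than the previous one.
Next gap: 30 days. Sun Jan 17 2016 + 30 days = Tue Feb 16 2016.
Next gap: 35 days. Tue Feb 16 2016 + 35 days = Tue Mar 22 2016.
Next gap: 40 days. Tue Mar 22 2016 + 40 days = Sun May 1 2016.

Tue Feb 16 2016, Tue Mar 22 2016, Sun May 1 2016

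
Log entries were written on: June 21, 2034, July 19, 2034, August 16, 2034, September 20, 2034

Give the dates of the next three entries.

October 18, 2034; November 15, 2034; December 20, 2034

All dates are Wednesdays, 28, 28, 35 days apart.
Specifically, the 3rd Wednesday of each month.
October 2034 — 3rd Wednesday is October 18, 2034.
November 2034 — 3rd Wednesday is November 15, 2034.
3rd Wednesday of December 2034: December 20, 2034.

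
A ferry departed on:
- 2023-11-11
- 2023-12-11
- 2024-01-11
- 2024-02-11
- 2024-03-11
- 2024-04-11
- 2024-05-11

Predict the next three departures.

Gaps: 30, 31, 31, 29, 31, 30 days — not constant. Every event is on the 11th of the month.
Pattern: the 11th of each month.
Next: June 2024 → 2024-06-11.
Next: July 2024 → 2024-07-11.
August 2024: 2024-08-11.

2024-06-11, 2024-07-11, 2024-08-11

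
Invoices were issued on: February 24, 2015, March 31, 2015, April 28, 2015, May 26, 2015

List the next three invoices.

Every date is a Tuesday; gaps 35, 28, 28 days.
Each is the last Tuesday of its month (at least one falls on the 29th or later, ruling out '4th Tuesday').
June 2015 ends with Tuesday June 30, 2015.
Last Tuesday of July 2015: July 28, 2015.
August 2015 ends with Tuesday August 25, 2015.

June 30, 2015; July 28, 2015; August 25, 2015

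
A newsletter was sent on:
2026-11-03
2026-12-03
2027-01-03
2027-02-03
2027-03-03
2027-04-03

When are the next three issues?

Each date is the 3rd; the gaps (30, 31, 31, 28, 31) track the month lengths.
The rule is the 3rd of each month.
May 2027: 2027-05-03.
Next: June 2027 → 2027-06-03.
Next: July 2027 → 2027-07-03.

2027-05-03, 2027-06-03, 2027-07-03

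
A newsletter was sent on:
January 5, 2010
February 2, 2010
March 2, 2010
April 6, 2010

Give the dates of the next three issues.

May 4, 2010; June 1, 2010; July 6, 2010

All dates are Tuesdays, 28, 28, 35 days apart.
Specifically, the 1st Tuesday of each month.
1st Tuesday of May 2010: May 4, 2010.
1st Tuesday of June 2010: June 1, 2010.
July 2010 — 1st Tuesday is July 6, 2010.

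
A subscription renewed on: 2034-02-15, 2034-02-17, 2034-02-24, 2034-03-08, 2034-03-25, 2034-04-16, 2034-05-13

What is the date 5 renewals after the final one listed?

2034-12-09

The spacing grows by 5 each time: 2, 7, 12, 17, 22, 27 days.
Next gap: 32 days. 2034-05-13 + 32 days = 2034-06-14.
Next gap: 37 days. 2034-06-14 + 37 days = 2034-07-21.
Next gap: 42 days. 2034-07-21 + 42 days = 2034-09-01.
Next gap: 47 days. 2034-09-01 + 47 days = 2034-10-18.
Next gap: 52 days. 2034-10-18 + 52 days = 2034-12-09.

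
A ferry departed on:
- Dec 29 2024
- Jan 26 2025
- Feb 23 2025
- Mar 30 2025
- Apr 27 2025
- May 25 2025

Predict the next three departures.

Jun 29 2025, Jul 27 2025, Aug 31 2025

Every date is a Sunday; gaps 28, 28, 35, 28, 28 days.
Each is the last Sunday of its month (at least one falls on the 29th or later, ruling out '4th Sunday').
Last Sunday of June 2025: Jun 29 2025.
Last Sunday of July 2025: Jul 27 2025.
Last Sunday of August 2025: Aug 31 2025.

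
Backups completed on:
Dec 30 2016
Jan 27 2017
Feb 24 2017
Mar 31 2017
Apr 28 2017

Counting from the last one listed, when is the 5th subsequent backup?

These are Fridays with 28, 28, 35, 28-day gaps.
Each is the final Friday of its month — Dec 30 2016 is past the 28th, so '4th Friday' doesn't fit.
Last Friday of May 2017: May 26 2017.
June 2017 ends with Friday Jun 30 2017.
July 2017 ends with Friday Jul 28 2017.
August 2017 ends with Friday Aug 25 2017.
September 2017 ends with Friday Sep 29 2017.

Sep 29 2017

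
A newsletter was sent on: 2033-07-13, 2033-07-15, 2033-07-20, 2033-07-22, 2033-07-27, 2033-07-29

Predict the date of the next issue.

Gaps: 2, 5, 2, 5, 2 days — not constant, but cyclic with period 2.
The events fall on every Wednesday and Friday.
Next Wednesday: 2033-08-03.

2033-08-03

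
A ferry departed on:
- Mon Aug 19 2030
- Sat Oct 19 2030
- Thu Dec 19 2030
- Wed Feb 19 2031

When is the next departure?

Gaps: 61, 61, 62 days — not constant. Every event is on the 19th of the month.
Pattern: the 19th of every 2 months.
April 2031: Sat Apr 19 2031.

Sat Apr 19 2031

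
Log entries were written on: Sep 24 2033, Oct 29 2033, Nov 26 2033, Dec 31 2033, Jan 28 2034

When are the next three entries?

Feb 25 2034, Mar 25 2034, Apr 29 2034

Every date is a Saturday; gaps 35, 28, 35, 28 days.
Each is the last Saturday of its month (at least one falls on the 29th or later, ruling out '4th Saturday').
Last Saturday of February 2034: Feb 25 2034.
March 2034 ends with Saturday Mar 25 2034.
Last Saturday of April 2034: Apr 29 2034.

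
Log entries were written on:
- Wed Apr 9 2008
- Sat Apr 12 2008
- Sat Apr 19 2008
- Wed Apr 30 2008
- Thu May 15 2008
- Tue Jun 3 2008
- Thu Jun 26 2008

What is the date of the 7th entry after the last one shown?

Thu Mar 26 2009

Intervals are 3, 7, 11, 15, 19, 23 days — an arithmetic progression with common difference 4.
Next gap: 27 days. Thu Jun 26 2008 + 27 days = Wed Jul 23 2008.
Next gap: 31 days. Wed Jul 23 2008 + 31 days = Sat Aug 23 2008.
Next gap: 35 days. Sat Aug 23 2008 + 35 days = Sat Sep 27 2008.
Next gap: 39 days. Sat Sep 27 2008 + 39 days = Wed Nov 5 2008.
Next gap: 43 days. Wed Nov 5 2008 + 43 days = Thu Dec 18 2008.
Next gap: 47 days. Thu Dec 18 2008 + 47 days = Tue Feb 3 2009.
Next gap: 51 days. Tue Feb 3 2009 + 51 days = Thu Mar 26 2009.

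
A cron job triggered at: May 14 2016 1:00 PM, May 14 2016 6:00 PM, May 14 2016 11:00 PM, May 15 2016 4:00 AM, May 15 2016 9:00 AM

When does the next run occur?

May 15 2016 2:00 PM

The interval is a steady 5 hours (5, 5, 5, 5).
May 15 2016 9:00 AM + 5 h = May 15 2016 2:00 PM.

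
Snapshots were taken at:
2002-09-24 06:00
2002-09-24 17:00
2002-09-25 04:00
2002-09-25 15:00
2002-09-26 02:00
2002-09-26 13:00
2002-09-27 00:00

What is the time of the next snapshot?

2002-09-27 11:00

Spacing: 11, 11, 11, 11, 11, 11 h — constant 11 h.
2002-09-27 00:00 + 11 h = 2002-09-27 11:00.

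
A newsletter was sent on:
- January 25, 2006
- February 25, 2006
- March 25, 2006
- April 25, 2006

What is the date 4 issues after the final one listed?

August 25, 2006

The day-of-month is always 25 (31, 28, 31 days between events).
So this recurs on the 25th of each month.
Next: May 2006 → May 25, 2006.
June 2006: June 25, 2006.
July 2006: July 25, 2006.
Next: August 2006 → August 25, 2006.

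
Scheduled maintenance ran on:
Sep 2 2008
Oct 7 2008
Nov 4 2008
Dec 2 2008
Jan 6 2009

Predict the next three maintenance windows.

These are Tuesdays at 28- or 35-day spacing (35, 28, 28, 35).
The pattern: 1st Tuesday of the month.
1st Tuesday of February 2009: Feb 3 2009.
March 2009 — 1st Tuesday is Mar 3 2009.
April 2009 — 1st Tuesday is Apr 7 2009.

Feb 3 2009, Mar 3 2009, Apr 7 2009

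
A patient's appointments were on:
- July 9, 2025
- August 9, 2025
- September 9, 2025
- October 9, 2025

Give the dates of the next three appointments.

November 9, 2025; December 9, 2025; January 9, 2026

The day-of-month is always 9 (31, 31, 30 days between events).
So this recurs on the 9th of each month.
November 2025: November 9, 2025.
December 2025: December 9, 2025.
Next: January 2026 → January 9, 2026.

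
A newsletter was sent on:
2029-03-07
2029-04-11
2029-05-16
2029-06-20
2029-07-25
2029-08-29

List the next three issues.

2029-10-03, 2029-11-07, 2029-12-12

The spacing is 35, 35, 35, 35, 35 days — always 35 days.
2029-08-29 + 35 days = 2029-10-03.
2029-10-03 + 35 days = 2029-11-07.
2029-11-07 + 35 days = 2029-12-12.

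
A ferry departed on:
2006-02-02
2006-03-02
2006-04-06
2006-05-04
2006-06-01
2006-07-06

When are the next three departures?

These are Thursdays at 28- or 35-day spacing (28, 35, 28, 28, 35).
The pattern: 1st Thursday of the month.
August 2006 — 1st Thursday is 2006-08-03.
1st Thursday of September 2006: 2006-09-07.
1st Thursday of October 2006: 2006-10-05.

2006-08-03, 2006-09-07, 2006-10-05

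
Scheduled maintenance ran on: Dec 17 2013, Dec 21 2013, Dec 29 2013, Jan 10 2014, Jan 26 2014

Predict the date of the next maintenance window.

Feb 15 2014

Gaps: 4, 8, 12, 16 days — each gap is 4 larger than the previous one.
Next gap: 20 days. Jan 26 2014 + 20 days = Feb 15 2014.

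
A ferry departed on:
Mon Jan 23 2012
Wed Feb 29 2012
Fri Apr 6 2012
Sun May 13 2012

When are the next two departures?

Every event comes 37 days after the last (37, 37, 37).
Sun May 13 2012 + 37 days = Tue Jun 19 2012.
Tue Jun 19 2012 + 37 days = Thu Jul 26 2012.

Tue Jun 19 2012, Thu Jul 26 2012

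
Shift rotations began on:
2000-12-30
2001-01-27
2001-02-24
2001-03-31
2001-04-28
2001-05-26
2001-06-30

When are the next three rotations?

2001-07-28, 2001-08-25, 2001-09-29

All Saturdays; the gaps (28, 28, 35, 28, 28, 35) vary with month length.
This is the last Saturday of each month.
July 2001 ends with Saturday 2001-07-28.
Last Saturday of August 2001: 2001-08-25.
September 2001 ends with Saturday 2001-09-29.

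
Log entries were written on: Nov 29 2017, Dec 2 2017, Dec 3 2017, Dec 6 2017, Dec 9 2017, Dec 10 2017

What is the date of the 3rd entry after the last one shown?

Dec 17 2017

Gaps: 3, 1, 3, 3, 1 days — not constant, but cyclic with period 3.
The events fall on every Wednesday, Saturday and Sunday.
The following Wednesday is Dec 13 2017.
Next Saturday: Dec 16 2017.
The following Sunday is Dec 17 2017.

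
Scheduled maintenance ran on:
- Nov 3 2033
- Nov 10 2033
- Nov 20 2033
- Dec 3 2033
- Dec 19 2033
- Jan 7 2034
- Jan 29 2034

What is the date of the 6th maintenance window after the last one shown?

Aug 12 2034

Gaps: 7, 10, 13, 16, 19, 22 days — each gap is 3 larger than the previous one.
Next gap: 25 days. Jan 29 2034 + 25 days = Feb 23 2034.
Next gap: 28 days. Feb 23 2034 + 28 days = Mar 23 2034.
Next gap: 31 days. Mar 23 2034 + 31 days = Apr 23 2034.
Next gap: 34 days. Apr 23 2034 + 34 days = May 27 2034.
Next gap: 37 days. May 27 2034 + 37 days = Jul 3 2034.
Next gap: 40 days. Jul 3 2034 + 40 days = Aug 12 2034.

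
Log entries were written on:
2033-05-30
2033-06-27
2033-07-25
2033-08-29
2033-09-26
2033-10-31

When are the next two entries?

2033-11-28, 2033-12-26

These are Mondays with 28, 28, 35, 28, 35-day gaps.
Each is the final Monday of its month — 2033-05-30 is past the 28th, so '4th Monday' doesn't fit.
November 2033 ends with Monday 2033-11-28.
Last Monday of December 2033: 2033-12-26.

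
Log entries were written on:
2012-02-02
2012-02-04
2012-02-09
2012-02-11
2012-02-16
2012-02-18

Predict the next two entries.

2012-02-23, 2012-02-25

The gap pattern 2, 5, 2, 5, 2 repeats every 2 events.
These are the Thursdays and Saturdays of each week.
The following Thursday is 2012-02-23.
Next Saturday: 2012-02-25.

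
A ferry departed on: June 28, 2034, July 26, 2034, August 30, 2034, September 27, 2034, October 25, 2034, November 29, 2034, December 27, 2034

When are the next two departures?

January 31, 2035; February 28, 2035

All Wednesdays; the gaps (28, 35, 28, 28, 35, 28) vary with month length.
This is the last Wednesday of each month.
Last Wednesday of January 2035: January 31, 2035.
Last Wednesday of February 2035: February 28, 2035.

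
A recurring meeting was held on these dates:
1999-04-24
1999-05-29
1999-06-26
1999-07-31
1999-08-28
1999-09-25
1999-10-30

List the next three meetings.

1999-11-27, 1999-12-25, 2000-01-29

These are Saturdays with 35, 28, 35, 28, 28, 35-day gaps.
Each is the final Saturday of its month — 1999-05-29 is past the 28th, so '4th Saturday' doesn't fit.
November 1999 ends with Saturday 1999-11-27.
December 1999 ends with Saturday 1999-12-25.
Last Saturday of January 2000: 2000-01-29.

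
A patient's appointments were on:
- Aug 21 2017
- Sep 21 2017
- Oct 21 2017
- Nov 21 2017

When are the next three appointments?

Gaps: 31, 30, 31 days — not constant. Every event is on the 21st of the month.
Pattern: the 21st of each month.
December 2017: Dec 21 2017.
January 2018: Jan 21 2018.
Next: February 2018 → Feb 21 2018.

Dec 21 2017, Jan 21 2018, Feb 21 2018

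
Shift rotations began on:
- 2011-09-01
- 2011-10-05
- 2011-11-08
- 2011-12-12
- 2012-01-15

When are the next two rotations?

2012-02-18, 2012-03-23

Every event comes 34 days after the last (34, 34, 34, 34).
2012-01-15 + 34 days = 2012-02-18.
2012-02-18 + 34 days = 2012-03-23.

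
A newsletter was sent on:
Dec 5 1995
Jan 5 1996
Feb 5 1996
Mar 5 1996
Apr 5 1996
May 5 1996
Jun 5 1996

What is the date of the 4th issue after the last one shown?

Gaps: 31, 31, 29, 31, 30, 31 days — not constant. Every event is on the 5th of the month.
Pattern: the 5th of each month.
July 1996: Jul 5 1996.
Next: August 1996 → Aug 5 1996.
September 1996: Sep 5 1996.
October 1996: Oct 5 1996.

Oct 5 1996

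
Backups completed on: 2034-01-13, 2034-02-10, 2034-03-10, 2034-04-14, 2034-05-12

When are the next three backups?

2034-06-09, 2034-07-14, 2034-08-11

Gaps: 28, 28, 35, 28 days — a mix of 28 and 35. Every date is a Friday.
Each is the 2nd Friday of its month.
2nd Friday of June 2034: 2034-06-09.
July 2034 — 2nd Friday is 2034-07-14.
August 2034 — 2nd Friday is 2034-08-11.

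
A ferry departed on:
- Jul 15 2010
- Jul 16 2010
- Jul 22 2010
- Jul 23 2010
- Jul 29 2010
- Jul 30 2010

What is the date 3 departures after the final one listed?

Aug 12 2010

The gap pattern 1, 6, 1, 6, 1 repeats every 2 events.
These are the Thursdays and Fridays of each week.
The following Thursday is Aug 5 2010.
Next Friday: Aug 6 2010.
The following Thursday is Aug 12 2010.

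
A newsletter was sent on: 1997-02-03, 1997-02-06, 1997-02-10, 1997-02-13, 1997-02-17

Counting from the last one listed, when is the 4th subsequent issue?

1997-03-03

The gap pattern 3, 4, 3, 4 repeats every 2 events.
These are the Mondays and Thursdays of each week.
The following Thursday is 1997-02-20.
The following Monday is 1997-02-24.
Next Thursday: 1997-02-27.
The following Monday is 1997-03-03.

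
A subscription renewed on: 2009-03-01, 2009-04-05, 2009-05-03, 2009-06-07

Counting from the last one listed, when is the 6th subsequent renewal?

2009-12-06

All dates are Sundays, 35, 28, 35 days apart.
Specifically, the 1st Sunday of each month.
July 2009 — 1st Sunday is 2009-07-05.
1st Sunday of August 2009: 2009-08-02.
1st Sunday of September 2009: 2009-09-06.
1st Sunday of October 2009: 2009-10-04.
1st Sunday of November 2009: 2009-11-01.
December 2009 — 1st Sunday is 2009-12-06.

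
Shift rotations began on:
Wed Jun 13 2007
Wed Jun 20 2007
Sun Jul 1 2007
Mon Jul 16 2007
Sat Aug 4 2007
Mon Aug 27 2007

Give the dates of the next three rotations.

Gaps: 7, 11, 15, 19, 23 days — each gap is 4 larger than the previous one.
Next gap: 27 days. Mon Aug 27 2007 + 27 days = Sun Sep 23 2007.
Next gap: 31 days. Sun Sep 23 2007 + 31 days = Wed Oct 24 2007.
Next gap: 35 days. Wed Oct 24 2007 + 35 days = Wed Nov 28 2007.

Sun Sep 23 2007, Wed Oct 24 2007, Wed Nov 28 2007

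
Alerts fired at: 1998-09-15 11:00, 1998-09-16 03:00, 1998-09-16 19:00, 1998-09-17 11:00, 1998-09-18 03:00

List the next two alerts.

Spacing: 16, 16, 16, 16 h — constant 16 h.
1998-09-18 03:00 + 16 h = 1998-09-18 19:00.
1998-09-18 19:00 + 16 h = 1998-09-19 11:00.

1998-09-18 19:00, 1998-09-19 11:00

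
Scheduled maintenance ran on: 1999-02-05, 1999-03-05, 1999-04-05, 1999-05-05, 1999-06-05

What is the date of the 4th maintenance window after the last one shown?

Each date is the 5th; the gaps (28, 31, 30, 31) track the month lengths.
The rule is the 5th of each month.
July 1999: 1999-07-05.
Next: August 1999 → 1999-08-05.
Next: September 1999 → 1999-09-05.
October 1999: 1999-10-05.

1999-10-05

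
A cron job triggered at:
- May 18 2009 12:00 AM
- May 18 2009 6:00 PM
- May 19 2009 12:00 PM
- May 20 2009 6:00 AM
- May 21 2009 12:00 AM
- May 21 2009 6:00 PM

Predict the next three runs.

Gaps: 18, 18, 18, 18, 18 hours — each event is 18 hours after the previous one.
May 21 2009 6:00 PM + 18 h = May 22 2009 12:00 PM.
May 22 2009 12:00 PM + 18 h = May 23 2009 6:00 AM.
May 23 2009 6:00 AM + 18 h = May 24 2009 12:00 AM.

May 22 2009 12:00 PM, May 23 2009 6:00 AM, May 24 2009 12:00 AM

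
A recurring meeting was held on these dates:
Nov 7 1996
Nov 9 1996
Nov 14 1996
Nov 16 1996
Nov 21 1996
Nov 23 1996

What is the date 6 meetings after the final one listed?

The gap pattern 2, 5, 2, 5, 2 repeats every 2 events.
These are the Thursdays and Saturdays of each week.
Next Thursday: Nov 28 1996.
Next Saturday: Nov 30 1996.
The following Thursday is Dec 5 1996.
Next Saturday: Dec 7 1996.
Next Thursday: Dec 12 1996.
The following Saturday is Dec 14 1996.

Dec 14 1996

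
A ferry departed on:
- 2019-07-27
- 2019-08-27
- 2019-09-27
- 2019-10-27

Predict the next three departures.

Each date is the 27th; the gaps (31, 31, 30) track the month lengths.
The rule is the 27th of each month.
Next: November 2019 → 2019-11-27.
December 2019: 2019-12-27.
January 2020: 2020-01-27.

2019-11-27, 2019-12-27, 2020-01-27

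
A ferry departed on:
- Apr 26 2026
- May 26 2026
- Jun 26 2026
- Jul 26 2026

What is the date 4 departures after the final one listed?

Nov 26 2026

Gaps: 30, 31, 30 days — not constant. Every event is on the 26th of the month.
Pattern: the 26th of each month.
Next: August 2026 → Aug 26 2026.
September 2026: Sep 26 2026.
Next: October 2026 → Oct 26 2026.
Next: November 2026 → Nov 26 2026.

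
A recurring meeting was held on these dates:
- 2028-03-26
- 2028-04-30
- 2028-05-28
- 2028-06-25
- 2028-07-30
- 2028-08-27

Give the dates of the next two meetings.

2028-09-24, 2028-10-29

All Sundays; the gaps (35, 28, 28, 35, 28) vary with month length.
This is the last Sunday of each month.
September 2028 ends with Sunday 2028-09-24.
Last Sunday of October 2028: 2028-10-29.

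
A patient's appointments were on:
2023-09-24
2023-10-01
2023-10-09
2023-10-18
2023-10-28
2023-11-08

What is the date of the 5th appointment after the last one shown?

Intervals are 7, 8, 9, 10, 11 days — an arithmetic progression with common difference 1.
Next gap: 12 days. 2023-11-08 + 12 days = 2023-11-20.
Next gap: 13 days. 2023-11-20 + 13 days = 2023-12-03.
Next gap: 14 days. 2023-12-03 + 14 days = 2023-12-17.
Next gap: 15 days. 2023-12-17 + 15 days = 2024-01-01.
Next gap: 16 days. 2024-01-01 + 16 days = 2024-01-17.

2024-01-17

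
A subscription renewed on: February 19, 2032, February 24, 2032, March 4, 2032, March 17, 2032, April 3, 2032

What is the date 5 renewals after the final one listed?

Intervals are 5, 9, 13, 17 days — an arithmetic progression with common difference 4.
Next gap: 21 days. April 3, 2032 + 21 days = April 24, 2032.
Next gap: 25 days. April 24, 2032 + 25 days = May 19, 2032.
Next gap: 29 days. May 19, 2032 + 29 days = June 17, 2032.
Next gap: 33 days. June 17, 2032 + 33 days = July 20, 2032.
Next gap: 37 days. July 20, 2032 + 37 days = August 26, 2032.

August 26, 2032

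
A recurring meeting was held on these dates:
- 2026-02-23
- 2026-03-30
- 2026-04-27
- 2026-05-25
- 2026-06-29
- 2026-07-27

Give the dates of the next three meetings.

2026-08-31, 2026-09-28, 2026-10-26

Every date is a Monday; gaps 35, 28, 28, 35, 28 days.
Each is the last Monday of its month (at least one falls on the 29th or later, ruling out '4th Monday').
Last Monday of August 2026: 2026-08-31.
Last Monday of September 2026: 2026-09-28.
Last Monday of October 2026: 2026-10-26.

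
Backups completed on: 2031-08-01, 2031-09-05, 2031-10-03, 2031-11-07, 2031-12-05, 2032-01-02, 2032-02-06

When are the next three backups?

Gaps: 35, 28, 35, 28, 28, 35 days — a mix of 28 and 35. Every date is a Friday.
Each is the 1st Friday of its month.
March 2032 — 1st Friday is 2032-03-05.
April 2032 — 1st Friday is 2032-04-02.
May 2032 — 1st Friday is 2032-05-07.

2032-03-05, 2032-04-02, 2032-05-07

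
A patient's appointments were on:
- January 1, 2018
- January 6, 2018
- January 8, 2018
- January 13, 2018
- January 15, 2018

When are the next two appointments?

January 20, 2018; January 22, 2018

Gaps: 5, 2, 5, 2 days — not constant, but cyclic with period 2.
The events fall on every Monday and Saturday.
Next Saturday: January 20, 2018.
Next Monday: January 22, 2018.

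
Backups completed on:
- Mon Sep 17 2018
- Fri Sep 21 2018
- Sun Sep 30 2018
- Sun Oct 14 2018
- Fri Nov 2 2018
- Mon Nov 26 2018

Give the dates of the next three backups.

The spacing grows by 5 each time: 4, 9, 14, 19, 24 days.
Next gap: 29 days. Mon Nov 26 2018 + 29 days = Tue Dec 25 2018.
Next gap: 34 days. Tue Dec 25 2018 + 34 days = Mon Jan 28 2019.
Next gap: 39 days. Mon Jan 28 2019 + 39 days = Fri Mar 8 2019.

Tue Dec 25 2018, Mon Jan 28 2019, Fri Mar 8 2019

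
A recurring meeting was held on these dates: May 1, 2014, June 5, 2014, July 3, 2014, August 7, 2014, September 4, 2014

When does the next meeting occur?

These are Thursdays at 28- or 35-day spacing (35, 28, 35, 28).
The pattern: 1st Thursday of the month.
October 2014 — 1st Thursday is October 2, 2014.

October 2, 2014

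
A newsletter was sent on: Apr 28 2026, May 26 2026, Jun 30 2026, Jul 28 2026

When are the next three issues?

Aug 25 2026, Sep 29 2026, Oct 27 2026

All Tuesdays; the gaps (28, 35, 28) vary with month length.
This is the last Tuesday of each month.
Last Tuesday of August 2026: Aug 25 2026.
Last Tuesday of September 2026: Sep 29 2026.
Last Tuesday of October 2026: Oct 27 2026.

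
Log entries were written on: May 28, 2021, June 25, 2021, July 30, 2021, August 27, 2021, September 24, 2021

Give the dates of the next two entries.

October 29, 2021; November 26, 2021

All Fridays; the gaps (28, 35, 28, 28) vary with month length.
This is the last Friday of each month.
October 2021 ends with Friday October 29, 2021.
November 2021 ends with Friday November 26, 2021.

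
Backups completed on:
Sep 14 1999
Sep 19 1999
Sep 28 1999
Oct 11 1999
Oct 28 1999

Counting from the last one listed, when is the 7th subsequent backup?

Jun 15 2000

Gaps: 5, 9, 13, 17 days — each gap is 4 larger than the previous one.
Next gap: 21 days. Oct 28 1999 + 21 days = Nov 18 1999.
Next gap: 25 days. Nov 18 1999 + 25 days = Dec 13 1999.
Next gap: 29 days. Dec 13 1999 + 29 days = Jan 11 2000.
Next gap: 33 days. Jan 11 2000 + 33 days = Feb 13 2000.
Next gap: 37 days. Feb 13 2000 + 37 days = Mar 21 2000.
Next gap: 41 days. Mar 21 2000 + 41 days = May 1 2000.
Next gap: 45 days. May 1 2000 + 45 days = Jun 15 2000.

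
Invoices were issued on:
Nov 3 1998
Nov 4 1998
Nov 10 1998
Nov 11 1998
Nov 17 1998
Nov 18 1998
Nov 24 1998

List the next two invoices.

Nov 25 1998, Dec 1 1998

Gaps: 1, 6, 1, 6, 1, 6 days — not constant, but cyclic with period 2.
The events fall on every Tuesday and Wednesday.
Next Wednesday: Nov 25 1998.
Next Tuesday: Dec 1 1998.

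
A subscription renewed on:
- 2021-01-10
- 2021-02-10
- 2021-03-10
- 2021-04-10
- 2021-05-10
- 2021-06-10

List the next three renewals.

2021-07-10, 2021-08-10, 2021-09-10

Gaps: 31, 28, 31, 30, 31 days — not constant. Every event is on the 10th of the month.
Pattern: the 10th of each month.
Next: July 2021 → 2021-07-10.
August 2021: 2021-08-10.
Next: September 2021 → 2021-09-10.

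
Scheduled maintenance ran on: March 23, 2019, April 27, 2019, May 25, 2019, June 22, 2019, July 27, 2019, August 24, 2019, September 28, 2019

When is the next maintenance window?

October 26, 2019

All dates are Saturdays, 35, 28, 28, 35, 28, 35 days apart.
Specifically, the 4th Saturday of each month.
October 2019 — 4th Saturday is October 26, 2019.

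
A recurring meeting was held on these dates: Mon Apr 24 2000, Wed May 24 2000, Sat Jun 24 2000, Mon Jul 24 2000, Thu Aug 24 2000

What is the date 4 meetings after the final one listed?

Sun Dec 24 2000

Gaps: 30, 31, 30, 31 days — not constant. Every event is on the 24th of the month.
Pattern: the 24th of each month.
Next: September 2000 → Sun Sep 24 2000.
October 2000: Tue Oct 24 2000.
November 2000: Fri Nov 24 2000.
December 2000: Sun Dec 24 2000.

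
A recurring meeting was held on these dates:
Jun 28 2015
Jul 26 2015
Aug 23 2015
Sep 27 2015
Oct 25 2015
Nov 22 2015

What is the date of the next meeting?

Dec 27 2015

These are Sundays at 28- or 35-day spacing (28, 28, 35, 28, 28).
The pattern: 4th Sunday of the month.
December 2015 — 4th Sunday is Dec 27 2015.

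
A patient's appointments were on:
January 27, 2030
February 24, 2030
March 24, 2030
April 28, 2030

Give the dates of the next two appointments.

May 26, 2030; June 23, 2030

These are Sundays at 28- or 35-day spacing (28, 28, 35).
The pattern: 4th Sunday of the month.
4th Sunday of May 2030: May 26, 2030.
June 2030 — 4th Sunday is June 23, 2030.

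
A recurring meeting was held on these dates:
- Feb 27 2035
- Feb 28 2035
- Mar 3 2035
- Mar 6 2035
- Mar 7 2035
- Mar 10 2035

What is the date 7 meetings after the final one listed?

The gap pattern 1, 3, 3, 1, 3 repeats every 3 events.
These are the Tuesdays, Wednesdays and Saturdays of each week.
Next Tuesday: Mar 13 2035.
Next Wednesday: Mar 14 2035.
Next Saturday: Mar 17 2035.
The following Tuesday is Mar 20 2035.
The following Wednesday is Mar 21 2035.
Next Saturday: Mar 24 2035.
The following Tuesday is Mar 27 2035.

Mar 27 2035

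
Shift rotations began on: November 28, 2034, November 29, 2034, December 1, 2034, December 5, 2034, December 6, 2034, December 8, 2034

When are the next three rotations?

December 12, 2034; December 13, 2034; December 15, 2034

Gaps: 1, 2, 4, 1, 2 days — not constant, but cyclic with period 3.
The events fall on every Tuesday, Wednesday and Friday.
The following Tuesday is December 12, 2034.
The following Wednesday is December 13, 2034.
Next Friday: December 15, 2034.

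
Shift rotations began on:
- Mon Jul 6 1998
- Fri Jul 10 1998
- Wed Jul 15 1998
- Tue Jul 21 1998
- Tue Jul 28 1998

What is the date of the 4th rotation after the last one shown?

Fri Sep 4 1998

Intervals are 4, 5, 6, 7 days — an arithmetic progression with common difference 1.
Next gap: 8 days. Tue Jul 28 1998 + 8 days = Wed Aug 5 1998.
Next gap: 9 days. Wed Aug 5 1998 + 9 days = Fri Aug 14 1998.
Next gap: 10 days. Fri Aug 14 1998 + 10 days = Mon Aug 24 1998.
Next gap: 11 days. Mon Aug 24 1998 + 11 days = Fri Sep 4 1998.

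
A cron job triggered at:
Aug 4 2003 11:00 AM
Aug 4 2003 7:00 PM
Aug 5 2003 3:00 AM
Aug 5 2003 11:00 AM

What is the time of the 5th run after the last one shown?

Aug 7 2003 3:00 AM

Gaps: 8, 8, 8 hours — each event is 8 hours after the previous one.
Aug 5 2003 11:00 AM + 8 h = Aug 5 2003 7:00 PM.
Aug 5 2003 7:00 PM + 8 h = Aug 6 2003 3:00 AM.
Aug 6 2003 3:00 AM + 8 h = Aug 6 2003 11:00 AM.
Aug 6 2003 11:00 AM + 8 h = Aug 6 2003 7:00 PM.
Aug 6 2003 7:00 PM + 8 h = Aug 7 2003 3:00 AM.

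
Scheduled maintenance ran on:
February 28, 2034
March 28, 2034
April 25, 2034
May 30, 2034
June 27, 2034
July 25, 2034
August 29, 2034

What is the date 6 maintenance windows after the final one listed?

These are Tuesdays with 28, 28, 35, 28, 28, 35-day gaps.
Each is the final Tuesday of its month — May 30, 2034 is past the 28th, so '4th Tuesday' doesn't fit.
Last Tuesday of September 2034: September 26, 2034.
Last Tuesday of October 2034: October 31, 2034.
November 2034 ends with Tuesday November 28, 2034.
Last Tuesday of December 2034: December 26, 2034.
Last Tuesday of January 2035: January 30, 2035.
February 2035 ends with Tuesday February 27, 2035.

February 27, 2035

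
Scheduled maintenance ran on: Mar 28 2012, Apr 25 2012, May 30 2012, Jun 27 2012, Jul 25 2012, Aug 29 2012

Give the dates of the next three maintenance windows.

Sep 26 2012, Oct 31 2012, Nov 28 2012

These are Wednesdays with 28, 35, 28, 28, 35-day gaps.
Each is the final Wednesday of its month — May 30 2012 is past the 28th, so '4th Wednesday' doesn't fit.
Last Wednesday of September 2012: Sep 26 2012.
Last Wednesday of October 2012: Oct 31 2012.
November 2012 ends with Wednesday Nov 28 2012.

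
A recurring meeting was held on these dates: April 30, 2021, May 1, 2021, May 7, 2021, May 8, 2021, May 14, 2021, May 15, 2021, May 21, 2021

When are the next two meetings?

Every event lands on a Friday or Saturday (gaps cycle 1, 6, 1, 6, 1, 6).
So the schedule is: every Friday and Saturday.
Next Saturday: May 22, 2021.
Next Friday: May 28, 2021.

May 22, 2021; May 28, 2021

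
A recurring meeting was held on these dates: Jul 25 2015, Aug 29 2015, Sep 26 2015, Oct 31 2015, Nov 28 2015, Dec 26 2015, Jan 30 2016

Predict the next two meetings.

Feb 27 2016, Mar 26 2016

Every date is a Saturday; gaps 35, 28, 35, 28, 28, 35 days.
Each is the last Saturday of its month (at least one falls on the 29th or later, ruling out '4th Saturday').
Last Saturday of February 2016: Feb 27 2016.
Last Saturday of March 2016: Mar 26 2016.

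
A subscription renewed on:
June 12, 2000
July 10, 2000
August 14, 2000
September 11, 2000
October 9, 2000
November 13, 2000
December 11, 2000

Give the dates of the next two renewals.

All dates are Mondays, 28, 35, 28, 28, 35, 28 days apart.
Specifically, the 2nd Monday of each month.
January 2001 — 2nd Monday is January 8, 2001.
2nd Monday of February 2001: February 12, 2001.

January 8, 2001; February 12, 2001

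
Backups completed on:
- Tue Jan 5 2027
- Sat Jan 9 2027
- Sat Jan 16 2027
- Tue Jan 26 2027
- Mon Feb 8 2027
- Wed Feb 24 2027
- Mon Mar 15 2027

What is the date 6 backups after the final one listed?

Wed Sep 8 2027

Gaps: 4, 7, 10, 13, 16, 19 days — each gap is 3 larger than the previous one.
Next gap: 22 days. Mon Mar 15 2027 + 22 days = Tue Apr 6 2027.
Next gap: 25 days. Tue Apr 6 2027 + 25 days = Sat May 1 2027.
Next gap: 28 days. Sat May 1 2027 + 28 days = Sat May 29 2027.
Next gap: 31 days. Sat May 29 2027 + 31 days = Tue Jun 29 2027.
Next gap: 34 days. Tue Jun 29 2027 + 34 days = Mon Aug 2 2027.
Next gap: 37 days. Mon Aug 2 2027 + 37 days = Wed Sep 8 2027.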